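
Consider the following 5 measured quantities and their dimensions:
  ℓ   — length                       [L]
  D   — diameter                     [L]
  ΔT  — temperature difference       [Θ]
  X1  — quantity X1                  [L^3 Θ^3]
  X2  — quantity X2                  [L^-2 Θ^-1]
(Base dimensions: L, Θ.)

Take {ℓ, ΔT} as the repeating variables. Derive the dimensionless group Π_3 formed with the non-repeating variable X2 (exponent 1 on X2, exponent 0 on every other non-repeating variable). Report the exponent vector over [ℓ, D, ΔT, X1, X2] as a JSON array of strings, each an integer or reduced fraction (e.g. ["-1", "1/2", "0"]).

Write exponents as rows L,Θ / cols ℓ,D,ΔT,X1,X2:
  L: [ 1  1  0  3 -2]
  Θ: [ 0  0  1  3 -1]
Row reduction gives pivot columns ℓ,ΔT; rank = 2
Pivot set = {ℓ,ΔT}, free = {D,X1,X2}
RREF:
  r0: [   1    1    0    3   -2]
  r1: [   0    0    1    3   -1]
Fix exponent of X2 at 1, D at 0, X1 at 0; solve each RREF row for its pivot's exponent:
  r0: exp(ℓ) + (-2)·1 = 0 ⇒ exp(ℓ) = 2
  r1: exp(ΔT) + (-1)·1 = 0 ⇒ exp(ΔT) = 1
Π_3 = ℓ^2 · ΔT · X2

["2", "0", "1", "0", "1"]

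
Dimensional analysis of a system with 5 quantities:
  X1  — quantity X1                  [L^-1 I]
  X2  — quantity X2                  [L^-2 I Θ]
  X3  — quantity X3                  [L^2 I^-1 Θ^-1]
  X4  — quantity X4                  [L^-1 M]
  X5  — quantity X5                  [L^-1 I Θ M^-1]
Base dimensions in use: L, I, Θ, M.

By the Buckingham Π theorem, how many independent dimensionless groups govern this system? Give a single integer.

Write exponents as rows L,I,Θ,M / cols X1,X2,X3,X4,X5:
  L: [-1 -2  2 -1 -1]
  I: [ 1  1 -1  0  1]
  Θ: [ 0  1 -1  0  1]
  M: [ 0  0  0  1 -1]
Echelon form has 3 nonzero rows (pivots: X1,X2,X4)
5 vars − rank 3 = 2 Π groups

2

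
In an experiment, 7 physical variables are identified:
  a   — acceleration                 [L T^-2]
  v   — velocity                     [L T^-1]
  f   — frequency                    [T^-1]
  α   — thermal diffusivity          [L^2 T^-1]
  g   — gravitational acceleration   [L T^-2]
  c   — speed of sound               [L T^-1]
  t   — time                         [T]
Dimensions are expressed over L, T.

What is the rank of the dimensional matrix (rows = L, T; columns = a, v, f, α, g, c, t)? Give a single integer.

Dimensional matrix (L×T by a×v×f×α×g×c×t):
  L: [ 1  1  0  2  1  1  0]
  T: [-2 -1 -1 -1 -2 -1  1]
RREF → pivots at {a,v} ⇒ r = 2

2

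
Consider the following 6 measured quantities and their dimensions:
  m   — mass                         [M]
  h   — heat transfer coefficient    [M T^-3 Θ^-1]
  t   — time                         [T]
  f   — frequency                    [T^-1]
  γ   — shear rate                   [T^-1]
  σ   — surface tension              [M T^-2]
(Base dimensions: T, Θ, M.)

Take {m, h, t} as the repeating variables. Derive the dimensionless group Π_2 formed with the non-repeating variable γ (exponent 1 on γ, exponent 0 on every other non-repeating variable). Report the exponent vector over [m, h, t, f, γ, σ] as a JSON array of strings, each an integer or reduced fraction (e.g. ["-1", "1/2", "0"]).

Write exponents as rows T,Θ,M / cols m,h,t,f,γ,σ:
  T: [ 0 -3  1 -1 -1 -2]
  Θ: [ 0 -1  0  0  0  0]
  M: [ 1  1  0  0  0  1]
RREF → pivots at {m,h,t} ⇒ r = 3
Pivot set = {m,h,t}, free = {f,γ,σ}
RREF:
  r0: [   1    0    0    0    0    1]
  r1: [   0    1    0    0    0    0]
  r2: [   0    0    1   -1   -1   -2]
Fix exponent of γ at 1, f at 0, σ at 0; solve each RREF row for its pivot's exponent:
  r0: exp(m) + (0)·1 = 0 ⇒ exp(m) = 0
  r1: exp(h) + (0)·1 = 0 ⇒ exp(h) = 0
  r2: exp(t) + (-1)·1 = 0 ⇒ exp(t) = 1
Π_2 = t · γ

["0", "0", "1", "0", "1", "0"]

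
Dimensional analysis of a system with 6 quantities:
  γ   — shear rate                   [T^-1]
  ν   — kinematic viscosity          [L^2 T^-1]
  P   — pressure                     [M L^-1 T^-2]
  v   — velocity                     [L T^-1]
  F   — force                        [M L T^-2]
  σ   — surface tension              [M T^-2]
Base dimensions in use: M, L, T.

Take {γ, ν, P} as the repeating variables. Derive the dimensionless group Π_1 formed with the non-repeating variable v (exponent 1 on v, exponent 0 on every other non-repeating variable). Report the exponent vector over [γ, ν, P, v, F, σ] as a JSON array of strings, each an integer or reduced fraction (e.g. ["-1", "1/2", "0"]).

Exponent matrix [M,L,T] × [γ,ν,P,v,F,σ]:
  M: [ 0  0  1  0  1  1]
  L: [ 0  2 -1  1  1  0]
  T: [-1 -1 -2 -1 -2 -2]
RREF → pivots at {γ,ν,P} ⇒ r = 3
Repeat: γ,ν,P; free: v,F,σ
RREF:
  r0: [   1    0    0  1/2   -1 -1/2]
  r1: [   0    1    0  1/2    1  1/2]
  r2: [   0    0    1    0    1    1]
Fix exponent of v at 1, F at 0, σ at 0; solve each RREF row for its pivot's exponent:
  r0: exp(γ) + (1/2)·1 = 0 ⇒ exp(γ) = -1/2
  r1: exp(ν) + (1/2)·1 = 0 ⇒ exp(ν) = -1/2
  r2: exp(P) + (0)·1 = 0 ⇒ exp(P) = 0
Π_1 = γ^(-1/2) · ν^(-1/2) · v

["-1/2", "-1/2", "0", "1", "0", "0"]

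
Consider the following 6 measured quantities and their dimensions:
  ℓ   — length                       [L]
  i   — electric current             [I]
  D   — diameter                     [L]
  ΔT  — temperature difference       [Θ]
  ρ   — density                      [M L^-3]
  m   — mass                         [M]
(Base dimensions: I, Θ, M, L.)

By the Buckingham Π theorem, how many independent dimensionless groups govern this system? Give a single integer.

Write exponents as rows I,Θ,M,L / cols ℓ,i,D,ΔT,ρ,m:
  I: [ 0  1  0  0  0  0]
  Θ: [ 0  0  0  1  0  0]
  M: [ 0  0  0  0  1  1]
  L: [ 1  0  1  0 -3  0]
RREF → pivots at {ℓ,i,ΔT,ρ} ⇒ r = 4
Π count = n − r = 6 − 4 = 2

2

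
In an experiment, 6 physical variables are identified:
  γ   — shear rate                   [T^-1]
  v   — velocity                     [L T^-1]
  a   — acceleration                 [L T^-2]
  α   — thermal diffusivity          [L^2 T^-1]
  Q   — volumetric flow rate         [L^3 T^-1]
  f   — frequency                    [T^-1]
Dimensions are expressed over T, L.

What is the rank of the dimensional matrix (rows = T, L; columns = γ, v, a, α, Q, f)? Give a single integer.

2

Write exponents as rows T,L / cols γ,v,a,α,Q,f:
  T: [-1 -1 -2 -1 -1 -1]
  L: [ 0  1  1  2  3  0]
Row reduction gives pivot columns γ,v; rank = 2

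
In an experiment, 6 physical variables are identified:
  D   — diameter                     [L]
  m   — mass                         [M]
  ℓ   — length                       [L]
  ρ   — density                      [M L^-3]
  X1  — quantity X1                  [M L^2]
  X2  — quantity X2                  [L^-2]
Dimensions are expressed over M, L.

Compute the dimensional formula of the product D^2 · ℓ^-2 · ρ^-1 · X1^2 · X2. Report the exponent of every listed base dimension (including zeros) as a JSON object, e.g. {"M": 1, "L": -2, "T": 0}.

Dimensional matrix (M×L by D×m×ℓ×ρ×X1×X2):
  M: [ 0  1  0  1  1  0]
  L: [ 1  0  1 -3  2 -2]
  [M]: (2)·0+(-2)·0+(-1)·1+(2)·1+(1)·0 = 1
  [L]: (2)·1+(-2)·1+(-1)·-3+(2)·2+(1)·-2 = 5
⇒ M L^5

{"M": 1, "L": 5}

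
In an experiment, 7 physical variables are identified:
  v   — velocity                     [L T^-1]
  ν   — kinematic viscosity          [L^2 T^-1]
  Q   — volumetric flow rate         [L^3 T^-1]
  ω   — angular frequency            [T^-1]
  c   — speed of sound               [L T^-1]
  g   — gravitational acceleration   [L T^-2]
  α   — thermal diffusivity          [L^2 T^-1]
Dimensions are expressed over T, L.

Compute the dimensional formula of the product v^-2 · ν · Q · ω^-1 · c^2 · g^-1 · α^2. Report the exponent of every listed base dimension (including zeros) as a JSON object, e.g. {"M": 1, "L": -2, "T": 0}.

Dimensional matrix (T×L by v×ν×Q×ω×c×g×α):
  T: [-1 -1 -1 -1 -1 -2 -1]
  L: [ 1  2  3  0  1  1  2]
  [T]: (-2)·-1+(1)·-1+(1)·-1+(-1)·-1+(2)·-1+(-1)·-2+(2)·-1 = -1
  [L]: (-2)·1+(1)·2+(1)·3+(-1)·0+(2)·1+(-1)·1+(2)·2 = 8
⇒ T^-1 L^8

{"T": -1, "L": 8}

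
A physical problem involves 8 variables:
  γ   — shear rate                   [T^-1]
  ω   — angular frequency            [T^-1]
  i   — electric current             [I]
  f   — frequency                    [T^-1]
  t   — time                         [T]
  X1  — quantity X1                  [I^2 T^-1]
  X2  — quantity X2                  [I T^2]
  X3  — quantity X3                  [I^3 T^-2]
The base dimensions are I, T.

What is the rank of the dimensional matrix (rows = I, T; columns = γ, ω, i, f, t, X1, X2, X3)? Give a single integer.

2

Write exponents as rows I,T / cols γ,ω,i,f,t,X1,X2,X3:
  I: [ 0  0  1  0  0  2  1  3]
  T: [-1 -1  0 -1  1 -1  2 -2]
Echelon form has 2 nonzero rows (pivots: γ,i)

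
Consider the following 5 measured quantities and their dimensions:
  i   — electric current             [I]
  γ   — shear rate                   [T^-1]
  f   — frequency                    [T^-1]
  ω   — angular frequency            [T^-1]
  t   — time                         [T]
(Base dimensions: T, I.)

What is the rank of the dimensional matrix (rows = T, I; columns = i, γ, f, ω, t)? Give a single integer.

Write exponents as rows T,I / cols i,γ,f,ω,t:
  T: [ 0 -1 -1 -1  1]
  I: [ 1  0  0  0  0]
Echelon form has 2 nonzero rows (pivots: i,γ)

2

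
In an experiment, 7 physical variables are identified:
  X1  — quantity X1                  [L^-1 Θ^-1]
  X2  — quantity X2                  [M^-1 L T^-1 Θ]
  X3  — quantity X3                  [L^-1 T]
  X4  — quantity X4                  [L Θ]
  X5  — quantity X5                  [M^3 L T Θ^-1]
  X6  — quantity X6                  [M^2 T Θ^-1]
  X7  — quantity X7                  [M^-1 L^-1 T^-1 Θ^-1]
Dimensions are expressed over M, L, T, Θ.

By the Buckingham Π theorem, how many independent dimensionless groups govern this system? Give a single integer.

4

Write exponents as rows M,L,T,Θ / cols X1,X2,X3,X4,X5,X6,X7:
  M: [ 0 -1  0  0  3  2 -1]
  L: [-1  1 -1  1  1  0 -1]
  T: [ 0 -1  1  0  1  1 -1]
  Θ: [-1  1  0  1 -1 -1 -1]
Echelon form has 3 nonzero rows (pivots: X1,X2,X3)
Π count = n − r = 7 − 3 = 4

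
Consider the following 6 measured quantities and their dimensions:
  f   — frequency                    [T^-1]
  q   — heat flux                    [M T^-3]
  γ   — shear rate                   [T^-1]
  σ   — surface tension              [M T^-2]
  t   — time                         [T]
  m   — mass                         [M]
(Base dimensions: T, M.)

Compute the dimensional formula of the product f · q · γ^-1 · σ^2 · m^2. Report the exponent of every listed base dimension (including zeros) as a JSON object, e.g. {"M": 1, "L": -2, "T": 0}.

Exponent matrix [T,M] × [f,q,γ,σ,t,m]:
  T: [-1 -3 -1 -2  1  0]
  M: [ 0  1  0  1  0  1]
  [T]: (1)·-1+(1)·-3+(-1)·-1+(2)·-2+(2)·0 = -7
  [M]: (1)·0+(1)·1+(-1)·0+(2)·1+(2)·1 = 5
⇒ T^-7 M^5

{"T": -7, "M": 5}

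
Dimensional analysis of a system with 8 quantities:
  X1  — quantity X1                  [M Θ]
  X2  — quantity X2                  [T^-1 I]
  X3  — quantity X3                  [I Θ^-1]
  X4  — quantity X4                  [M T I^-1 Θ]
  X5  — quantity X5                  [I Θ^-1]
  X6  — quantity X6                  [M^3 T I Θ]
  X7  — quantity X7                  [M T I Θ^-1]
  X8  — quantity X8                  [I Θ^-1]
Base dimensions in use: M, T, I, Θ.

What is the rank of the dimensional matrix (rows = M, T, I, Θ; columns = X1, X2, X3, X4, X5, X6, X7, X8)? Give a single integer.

Exponent matrix [M,T,I,Θ] × [X1,X2,X3,X4,X5,X6,X7,X8]:
  M: [ 1  0  0  1  0  3  1  0]
  T: [ 0 -1  0  1  0  1  1  0]
  I: [ 0  1  1 -1  1  1  1  1]
  Θ: [ 1  0 -1  1 -1  1 -1 -1]
RREF → pivots at {X1,X2,X3} ⇒ r = 3

3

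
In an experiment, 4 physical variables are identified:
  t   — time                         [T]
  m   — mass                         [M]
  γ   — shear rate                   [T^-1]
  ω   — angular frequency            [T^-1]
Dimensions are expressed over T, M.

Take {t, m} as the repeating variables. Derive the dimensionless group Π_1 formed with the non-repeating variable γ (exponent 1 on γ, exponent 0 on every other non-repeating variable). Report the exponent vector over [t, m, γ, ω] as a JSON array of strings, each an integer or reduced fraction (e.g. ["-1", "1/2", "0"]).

Exponent matrix [T,M] × [t,m,γ,ω]:
  T: [ 1  0 -1 -1]
  M: [ 0  1  0  0]
RREF → pivots at {t,m} ⇒ r = 2
Repeat: t,m; free: γ,ω
RREF:
  r0: [   1    0   -1   -1]
  r1: [   0    1    0    0]
Fix exponent of γ at 1, ω at 0; solve each RREF row for its pivot's exponent:
  r0: exp(t) + (-1)·1 = 0 ⇒ exp(t) = 1
  r1: exp(m) + (0)·1 = 0 ⇒ exp(m) = 0
Π_1 = t · γ

["1", "0", "1", "0"]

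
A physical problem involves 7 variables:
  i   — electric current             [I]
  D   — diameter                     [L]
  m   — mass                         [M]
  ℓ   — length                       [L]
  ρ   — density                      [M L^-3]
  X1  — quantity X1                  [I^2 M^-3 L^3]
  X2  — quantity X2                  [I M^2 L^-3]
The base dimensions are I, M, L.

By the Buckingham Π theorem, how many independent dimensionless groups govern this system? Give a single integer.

4

Write exponents as rows I,M,L / cols i,D,m,ℓ,ρ,X1,X2:
  I: [ 1  0  0  0  0  2  1]
  M: [ 0  0  1  0  1 -3  2]
  L: [ 0  1  0  1 -3  3 -3]
Row reduction gives pivot columns i,D,m; rank = 3
Π count = n − r = 7 − 3 = 4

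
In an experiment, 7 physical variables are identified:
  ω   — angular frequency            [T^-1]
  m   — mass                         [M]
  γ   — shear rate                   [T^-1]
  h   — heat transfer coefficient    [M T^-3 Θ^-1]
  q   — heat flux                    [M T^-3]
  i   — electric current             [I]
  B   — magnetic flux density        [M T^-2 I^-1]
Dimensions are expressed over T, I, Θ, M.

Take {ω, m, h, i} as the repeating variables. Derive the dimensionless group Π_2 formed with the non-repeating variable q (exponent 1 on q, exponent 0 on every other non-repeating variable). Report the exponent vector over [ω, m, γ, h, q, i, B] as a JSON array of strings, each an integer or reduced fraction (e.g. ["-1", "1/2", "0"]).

Exponent matrix [T,I,Θ,M] × [ω,m,γ,h,q,i,B]:
  T: [-1  0 -1 -3 -3  0 -2]
  I: [ 0  0  0  0  0  1 -1]
  Θ: [ 0  0  0 -1  0  0  0]
  M: [ 0  1  0  1  1  0  1]
RREF → pivots at {ω,m,h,i} ⇒ r = 4
Pivot set = {ω,m,h,i}, free = {γ,q,B}
RREF:
  r0: [   1    0    1    0    3    0    2]
  r1: [   0    1    0    0    1    0    1]
  r2: [   0    0    0    1    0    0    0]
  r3: [   0    0    0    0    0    1   -1]
Fix exponent of q at 1, γ at 0, B at 0; solve each RREF row for its pivot's exponent:
  r0: exp(ω) + (3)·1 = 0 ⇒ exp(ω) = -3
  r1: exp(m) + (1)·1 = 0 ⇒ exp(m) = -1
  r2: exp(h) + (0)·1 = 0 ⇒ exp(h) = 0
  r3: exp(i) + (0)·1 = 0 ⇒ exp(i) = 0
Π_2 = ω^-3 · m^-1 · q

["-3", "-1", "0", "0", "1", "0", "0"]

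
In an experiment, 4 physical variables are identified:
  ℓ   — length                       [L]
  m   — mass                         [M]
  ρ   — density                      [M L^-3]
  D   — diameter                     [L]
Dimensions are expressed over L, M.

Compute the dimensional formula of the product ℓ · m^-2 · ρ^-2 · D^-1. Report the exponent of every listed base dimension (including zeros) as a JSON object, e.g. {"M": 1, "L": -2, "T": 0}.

Write exponents as rows L,M / cols ℓ,m,ρ,D:
  L: [ 1  0 -3  1]
  M: [ 0  1  1  0]
  [L]: (1)·1+(-2)·0+(-2)·-3+(-1)·1 = 6
  [M]: (1)·0+(-2)·1+(-2)·1+(-1)·0 = -4
⇒ L^6 M^-4

{"L": 6, "M": -4}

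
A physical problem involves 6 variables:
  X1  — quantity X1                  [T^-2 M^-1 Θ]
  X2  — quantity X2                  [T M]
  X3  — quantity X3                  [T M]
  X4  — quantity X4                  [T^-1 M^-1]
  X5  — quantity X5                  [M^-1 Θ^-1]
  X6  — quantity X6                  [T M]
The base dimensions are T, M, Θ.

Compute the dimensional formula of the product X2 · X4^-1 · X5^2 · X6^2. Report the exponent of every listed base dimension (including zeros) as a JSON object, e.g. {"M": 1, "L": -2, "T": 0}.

Write exponents as rows T,M,Θ / cols X1,X2,X3,X4,X5,X6:
  T: [-2  1  1 -1  0  1]
  M: [-1  1  1 -1 -1  1]
  Θ: [ 1  0  0  0 -1  0]
  [T]: (1)·1+(-1)·-1+(2)·0+(2)·1 = 4
  [M]: (1)·1+(-1)·-1+(2)·-1+(2)·1 = 2
  [Θ]: (1)·0+(-1)·0+(2)·-1+(2)·0 = -2
⇒ T^4 M^2 Θ^-2

{"T": 4, "M": 2, "Θ": -2}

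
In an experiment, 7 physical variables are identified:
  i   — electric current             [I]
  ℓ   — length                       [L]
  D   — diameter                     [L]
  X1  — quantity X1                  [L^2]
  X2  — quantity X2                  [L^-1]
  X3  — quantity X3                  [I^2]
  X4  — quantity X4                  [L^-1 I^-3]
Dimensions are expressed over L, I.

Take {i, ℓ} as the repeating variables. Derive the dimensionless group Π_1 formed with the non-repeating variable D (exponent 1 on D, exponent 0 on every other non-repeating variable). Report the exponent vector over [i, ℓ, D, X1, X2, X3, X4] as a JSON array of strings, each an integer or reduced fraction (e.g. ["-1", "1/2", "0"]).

["0", "-1", "1", "0", "0", "0", "0"]

Write exponents as rows L,I / cols i,ℓ,D,X1,X2,X3,X4:
  L: [ 0  1  1  2 -1  0 -1]
  I: [ 1  0  0  0  0  2 -3]
Row reduction gives pivot columns i,ℓ; rank = 2
Repeat: i,ℓ; free: D,X1,X2,X3,X4
RREF:
  r0: [   1    0    0    0    0    2   -3]
  r1: [   0    1    1    2   -1    0   -1]
Fix exponent of D at 1, X1 at 0, X2 at 0, X3 at 0, X4 at 0; solve each RREF row for its pivot's exponent:
  r0: exp(i) + (0)·1 = 0 ⇒ exp(i) = 0
  r1: exp(ℓ) + (1)·1 = 0 ⇒ exp(ℓ) = -1
Π_1 = ℓ^-1 · D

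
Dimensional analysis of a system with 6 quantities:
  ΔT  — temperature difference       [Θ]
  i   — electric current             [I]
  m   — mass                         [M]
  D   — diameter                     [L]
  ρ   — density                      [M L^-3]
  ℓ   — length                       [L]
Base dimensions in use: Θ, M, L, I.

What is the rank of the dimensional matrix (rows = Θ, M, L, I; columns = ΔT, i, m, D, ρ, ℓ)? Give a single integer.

4

Dimensional matrix (Θ×M×L×I by ΔT×i×m×D×ρ×ℓ):
  Θ: [ 1  0  0  0  0  0]
  M: [ 0  0  1  0  1  0]
  L: [ 0  0  0  1 -3  1]
  I: [ 0  1  0  0  0  0]
Echelon form has 4 nonzero rows (pivots: ΔT,i,m,D)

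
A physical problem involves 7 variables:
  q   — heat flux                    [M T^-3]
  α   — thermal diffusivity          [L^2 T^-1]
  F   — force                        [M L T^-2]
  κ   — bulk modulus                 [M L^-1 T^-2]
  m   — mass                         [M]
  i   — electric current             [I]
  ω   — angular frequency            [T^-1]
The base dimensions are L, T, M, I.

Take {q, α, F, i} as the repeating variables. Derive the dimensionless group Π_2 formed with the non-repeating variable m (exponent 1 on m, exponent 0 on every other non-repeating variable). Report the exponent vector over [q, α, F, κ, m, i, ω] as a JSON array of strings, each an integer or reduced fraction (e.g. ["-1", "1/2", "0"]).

["1", "1", "-2", "0", "1", "0", "0"]

Write exponents as rows L,T,M,I / cols q,α,F,κ,m,i,ω:
  L: [ 0  2  1 -1  0  0  0]
  T: [-3 -1 -2 -2  0  0 -1]
  M: [ 1  0  1  1  1  0  0]
  I: [ 0  0  0  0  0  1  0]
RREF → pivots at {q,α,F,i} ⇒ r = 4
Pivot set = {q,α,F,i}, free = {κ,m,ω}
RREF:
  r0: [   1    0    0  2/3   -1    0  2/3]
  r1: [   0    1    0 -2/3   -1    0  1/3]
  r2: [   0    0    1  1/3    2    0 -2/3]
  r3: [   0    0    0    0    0    1    0]
Fix exponent of m at 1, κ at 0, ω at 0; solve each RREF row for its pivot's exponent:
  r0: exp(q) + (-1)·1 = 0 ⇒ exp(q) = 1
  r1: exp(α) + (-1)·1 = 0 ⇒ exp(α) = 1
  r2: exp(F) + (2)·1 = 0 ⇒ exp(F) = -2
  r3: exp(i) + (0)·1 = 0 ⇒ exp(i) = 0
Π_2 = q · α · F^-2 · m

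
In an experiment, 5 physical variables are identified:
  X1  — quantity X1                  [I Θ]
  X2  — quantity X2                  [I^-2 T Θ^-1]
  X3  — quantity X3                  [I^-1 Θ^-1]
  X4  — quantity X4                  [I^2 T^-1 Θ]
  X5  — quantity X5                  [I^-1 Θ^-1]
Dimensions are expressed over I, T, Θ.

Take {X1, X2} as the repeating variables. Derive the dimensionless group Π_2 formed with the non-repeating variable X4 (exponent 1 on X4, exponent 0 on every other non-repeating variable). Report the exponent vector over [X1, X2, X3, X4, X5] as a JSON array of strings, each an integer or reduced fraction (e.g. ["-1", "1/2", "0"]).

["0", "1", "0", "1", "0"]

Dimensional matrix (I×T×Θ by X1×X2×X3×X4×X5):
  I: [ 1 -2 -1  2 -1]
  T: [ 0  1  0 -1  0]
  Θ: [ 1 -1 -1  1 -1]
Row reduction gives pivot columns X1,X2; rank = 2
Repeat: X1,X2; free: X3,X4,X5
RREF:
  r0: [   1    0   -1    0   -1]
  r1: [   0    1    0   -1    0]
  r2: [   0    0    0    0    0]
Fix exponent of X4 at 1, X3 at 0, X5 at 0; solve each RREF row for its pivot's exponent:
  r0: exp(X1) + (0)·1 = 0 ⇒ exp(X1) = 0
  r1: exp(X2) + (-1)·1 = 0 ⇒ exp(X2) = 1
Π_2 = X2 · X4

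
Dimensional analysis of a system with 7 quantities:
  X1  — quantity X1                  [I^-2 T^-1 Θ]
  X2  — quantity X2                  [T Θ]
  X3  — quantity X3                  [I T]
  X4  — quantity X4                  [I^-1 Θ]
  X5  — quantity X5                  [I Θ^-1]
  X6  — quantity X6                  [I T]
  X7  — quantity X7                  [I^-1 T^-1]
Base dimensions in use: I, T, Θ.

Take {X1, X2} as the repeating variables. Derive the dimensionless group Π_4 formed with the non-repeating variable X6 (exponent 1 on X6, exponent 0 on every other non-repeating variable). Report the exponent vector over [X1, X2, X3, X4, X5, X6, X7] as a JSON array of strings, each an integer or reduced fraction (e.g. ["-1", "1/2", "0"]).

["1/2", "-1/2", "0", "0", "0", "1", "0"]

Write exponents as rows I,T,Θ / cols X1,X2,X3,X4,X5,X6,X7:
  I: [-2  0  1 -1  1  1 -1]
  T: [-1  1  1  0  0  1 -1]
  Θ: [ 1  1  0  1 -1  0  0]
RREF → pivots at {X1,X2} ⇒ r = 2
Repeat: X1,X2; free: X3,X4,X5,X6,X7
RREF:
  r0: [   1    0 -1/2  1/2 -1/2 -1/2  1/2]
  r1: [   0    1  1/2  1/2 -1/2  1/2 -1/2]
  r2: [   0    0    0    0    0    0    0]
Fix exponent of X6 at 1, X3 at 0, X4 at 0, X5 at 0, X7 at 0; solve each RREF row for its pivot's exponent:
  r0: exp(X1) + (-1/2)·1 = 0 ⇒ exp(X1) = 1/2
  r1: exp(X2) + (1/2)·1 = 0 ⇒ exp(X2) = -1/2
Π_4 = X1^(1/2) · X2^(-1/2) · X6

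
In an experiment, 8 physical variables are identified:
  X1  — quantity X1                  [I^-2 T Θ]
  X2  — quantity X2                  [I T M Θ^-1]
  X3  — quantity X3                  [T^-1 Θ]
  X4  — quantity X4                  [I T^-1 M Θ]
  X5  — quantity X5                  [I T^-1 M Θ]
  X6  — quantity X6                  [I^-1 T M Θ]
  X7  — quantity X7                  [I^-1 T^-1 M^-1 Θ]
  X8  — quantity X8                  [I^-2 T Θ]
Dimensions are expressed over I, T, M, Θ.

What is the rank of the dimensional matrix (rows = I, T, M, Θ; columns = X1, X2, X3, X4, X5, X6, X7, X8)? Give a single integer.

Dimensional matrix (I×T×M×Θ by X1×X2×X3×X4×X5×X6×X7×X8):
  I: [-2  1  0  1  1 -1 -1 -2]
  T: [ 1  1 -1 -1 -1  1 -1  1]
  M: [ 0  1  0  1  1  1 -1  0]
  Θ: [ 1 -1  1  1  1  1  1  1]
Echelon form has 3 nonzero rows (pivots: X1,X2,X3)

3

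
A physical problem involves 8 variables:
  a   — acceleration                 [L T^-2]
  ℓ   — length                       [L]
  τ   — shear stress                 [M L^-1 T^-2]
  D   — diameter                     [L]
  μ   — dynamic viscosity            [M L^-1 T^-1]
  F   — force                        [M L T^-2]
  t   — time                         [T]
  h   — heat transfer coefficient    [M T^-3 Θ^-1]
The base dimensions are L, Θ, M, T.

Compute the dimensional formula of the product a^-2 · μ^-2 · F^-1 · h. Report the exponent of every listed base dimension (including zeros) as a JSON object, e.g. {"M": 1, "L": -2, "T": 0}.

Write exponents as rows L,Θ,M,T / cols a,ℓ,τ,D,μ,F,t,h:
  L: [ 1  1 -1  1 -1  1  0  0]
  Θ: [ 0  0  0  0  0  0  0 -1]
  M: [ 0  0  1  0  1  1  0  1]
  T: [-2  0 -2  0 -1 -2  1 -3]
  [L]: (-2)·1+(-2)·-1+(-1)·1+(1)·0 = -1
  [Θ]: (-2)·0+(-2)·0+(-1)·0+(1)·-1 = -1
  [M]: (-2)·0+(-2)·1+(-1)·1+(1)·1 = -2
  [T]: (-2)·-2+(-2)·-1+(-1)·-2+(1)·-3 = 5
⇒ L^-1 Θ^-1 M^-2 T^5

{"L": -1, "Θ": -1, "M": -2, "T": 5}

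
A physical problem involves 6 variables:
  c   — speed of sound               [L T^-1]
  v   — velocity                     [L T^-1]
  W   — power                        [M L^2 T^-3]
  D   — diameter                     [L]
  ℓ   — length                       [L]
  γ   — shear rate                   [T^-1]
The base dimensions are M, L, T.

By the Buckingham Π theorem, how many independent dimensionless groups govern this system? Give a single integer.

Dimensional matrix (M×L×T by c×v×W×D×ℓ×γ):
  M: [ 0  0  1  0  0  0]
  L: [ 1  1  2  1  1  0]
  T: [-1 -1 -3  0  0 -1]
Row reduction gives pivot columns c,W,D; rank = 3
Π count = n − r = 6 − 3 = 3

3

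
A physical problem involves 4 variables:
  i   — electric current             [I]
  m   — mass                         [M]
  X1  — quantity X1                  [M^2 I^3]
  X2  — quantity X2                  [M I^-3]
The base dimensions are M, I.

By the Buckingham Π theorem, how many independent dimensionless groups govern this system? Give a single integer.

Write exponents as rows M,I / cols i,m,X1,X2:
  M: [ 0  1  2  1]
  I: [ 1  0  3 -3]
Echelon form has 2 nonzero rows (pivots: i,m)
4 vars − rank 2 = 2 Π groups

2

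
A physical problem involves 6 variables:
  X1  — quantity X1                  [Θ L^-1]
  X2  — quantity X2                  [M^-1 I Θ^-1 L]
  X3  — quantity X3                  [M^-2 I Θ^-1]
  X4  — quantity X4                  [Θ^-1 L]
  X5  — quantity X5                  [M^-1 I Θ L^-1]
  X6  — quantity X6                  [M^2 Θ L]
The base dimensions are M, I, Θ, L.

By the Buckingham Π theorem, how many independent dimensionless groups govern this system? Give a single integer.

Dimensional matrix (M×I×Θ×L by X1×X2×X3×X4×X5×X6):
  M: [ 0 -1 -2  0 -1  2]
  I: [ 0  1  1  0  1  0]
  Θ: [ 1 -1 -1 -1  1  1]
  L: [-1  1  0  1 -1  1]
RREF → pivots at {X1,X2,X3} ⇒ r = 3
n=6, r=3 ⇒ 3 dimensionless groups

3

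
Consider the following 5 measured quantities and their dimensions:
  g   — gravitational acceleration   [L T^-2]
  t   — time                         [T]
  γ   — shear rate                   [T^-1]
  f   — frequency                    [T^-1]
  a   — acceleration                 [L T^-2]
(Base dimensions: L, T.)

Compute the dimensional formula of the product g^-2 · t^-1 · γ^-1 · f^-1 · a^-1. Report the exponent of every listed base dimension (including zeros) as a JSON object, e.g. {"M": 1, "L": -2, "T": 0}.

Write exponents as rows L,T / cols g,t,γ,f,a:
  L: [ 1  0  0  0  1]
  T: [-2  1 -1 -1 -2]
  [L]: (-2)·1+(-1)·0+(-1)·0+(-1)·0+(-1)·1 = -3
  [T]: (-2)·-2+(-1)·1+(-1)·-1+(-1)·-1+(-1)·-2 = 7
⇒ L^-3 T^7

{"L": -3, "T": 7}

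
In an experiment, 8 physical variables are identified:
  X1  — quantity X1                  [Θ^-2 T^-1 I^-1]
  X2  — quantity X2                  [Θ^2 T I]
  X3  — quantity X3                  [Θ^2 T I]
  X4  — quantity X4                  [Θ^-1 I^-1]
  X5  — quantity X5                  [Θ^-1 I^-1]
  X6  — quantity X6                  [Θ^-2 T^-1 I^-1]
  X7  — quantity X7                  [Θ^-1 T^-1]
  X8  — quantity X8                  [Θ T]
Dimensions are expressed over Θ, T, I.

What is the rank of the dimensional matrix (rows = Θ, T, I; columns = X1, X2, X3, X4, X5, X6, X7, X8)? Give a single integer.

2

Write exponents as rows Θ,T,I / cols X1,X2,X3,X4,X5,X6,X7,X8:
  Θ: [-2  2  2 -1 -1 -2 -1  1]
  T: [-1  1  1  0  0 -1 -1  1]
  I: [-1  1  1 -1 -1 -1  0  0]
Echelon form has 2 nonzero rows (pivots: X1,X4)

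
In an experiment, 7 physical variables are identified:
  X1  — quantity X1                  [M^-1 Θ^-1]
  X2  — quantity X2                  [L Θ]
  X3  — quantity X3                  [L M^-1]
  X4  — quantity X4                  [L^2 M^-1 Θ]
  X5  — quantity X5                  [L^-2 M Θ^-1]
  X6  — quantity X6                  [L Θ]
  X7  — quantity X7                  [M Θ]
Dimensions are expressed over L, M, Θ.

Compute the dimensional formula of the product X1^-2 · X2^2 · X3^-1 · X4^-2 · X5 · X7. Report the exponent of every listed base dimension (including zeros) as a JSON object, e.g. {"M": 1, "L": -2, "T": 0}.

{"L": -5, "M": 7, "Θ": 2}

Exponent matrix [L,M,Θ] × [X1,X2,X3,X4,X5,X6,X7]:
  L: [ 0  1  1  2 -2  1  0]
  M: [-1  0 -1 -1  1  0  1]
  Θ: [-1  1  0  1 -1  1  1]
  [L]: (-2)·0+(2)·1+(-1)·1+(-2)·2+(1)·-2+(1)·0 = -5
  [M]: (-2)·-1+(2)·0+(-1)·-1+(-2)·-1+(1)·1+(1)·1 = 7
  [Θ]: (-2)·-1+(2)·1+(-1)·0+(-2)·1+(1)·-1+(1)·1 = 2
⇒ L^-5 M^7 Θ^2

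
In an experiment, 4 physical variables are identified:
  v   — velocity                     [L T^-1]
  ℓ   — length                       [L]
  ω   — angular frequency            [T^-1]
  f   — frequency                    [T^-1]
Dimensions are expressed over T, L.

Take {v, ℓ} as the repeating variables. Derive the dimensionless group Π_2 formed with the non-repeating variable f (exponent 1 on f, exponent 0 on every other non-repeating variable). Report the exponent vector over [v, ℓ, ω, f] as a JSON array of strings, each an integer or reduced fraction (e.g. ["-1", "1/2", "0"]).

["-1", "1", "0", "1"]

Write exponents as rows T,L / cols v,ℓ,ω,f:
  T: [-1  0 -1 -1]
  L: [ 1  1  0  0]
Row reduction gives pivot columns v,ℓ; rank = 2
Pivot set = {v,ℓ}, free = {ω,f}
RREF:
  r0: [   1    0    1    1]
  r1: [   0    1   -1   -1]
Fix exponent of f at 1, ω at 0; solve each RREF row for its pivot's exponent:
  r0: exp(v) + (1)·1 = 0 ⇒ exp(v) = -1
  r1: exp(ℓ) + (-1)·1 = 0 ⇒ exp(ℓ) = 1
Π_2 = v^-1 · ℓ · f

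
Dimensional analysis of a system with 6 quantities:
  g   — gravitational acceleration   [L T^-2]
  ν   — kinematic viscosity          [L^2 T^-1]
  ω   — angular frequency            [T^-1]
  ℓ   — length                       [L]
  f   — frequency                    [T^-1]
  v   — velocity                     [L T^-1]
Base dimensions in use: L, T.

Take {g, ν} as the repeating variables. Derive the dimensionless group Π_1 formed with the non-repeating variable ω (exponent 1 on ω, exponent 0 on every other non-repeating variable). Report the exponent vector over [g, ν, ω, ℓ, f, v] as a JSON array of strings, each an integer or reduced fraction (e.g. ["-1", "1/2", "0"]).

["-2/3", "1/3", "1", "0", "0", "0"]

Exponent matrix [L,T] × [g,ν,ω,ℓ,f,v]:
  L: [ 1  2  0  1  0  1]
  T: [-2 -1 -1  0 -1 -1]
Row reduction gives pivot columns g,ν; rank = 2
Repeat: g,ν; free: ω,ℓ,f,v
RREF:
  r0: [   1    0  2/3 -1/3  2/3  1/3]
  r1: [   0    1 -1/3  2/3 -1/3  1/3]
Fix exponent of ω at 1, ℓ at 0, f at 0, v at 0; solve each RREF row for its pivot's exponent:
  r0: exp(g) + (2/3)·1 = 0 ⇒ exp(g) = -2/3
  r1: exp(ν) + (-1/3)·1 = 0 ⇒ exp(ν) = 1/3
Π_1 = g^(-2/3) · ν^(1/3) · ω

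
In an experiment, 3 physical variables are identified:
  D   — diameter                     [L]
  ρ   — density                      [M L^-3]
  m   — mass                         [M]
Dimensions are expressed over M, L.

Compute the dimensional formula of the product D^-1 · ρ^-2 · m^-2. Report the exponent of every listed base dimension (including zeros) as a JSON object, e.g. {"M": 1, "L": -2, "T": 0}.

{"M": -4, "L": 5}

Exponent matrix [M,L] × [D,ρ,m]:
  M: [ 0  1  1]
  L: [ 1 -3  0]
  [M]: (-1)·0+(-2)·1+(-2)·1 = -4
  [L]: (-1)·1+(-2)·-3+(-2)·0 = 5
⇒ M^-4 L^5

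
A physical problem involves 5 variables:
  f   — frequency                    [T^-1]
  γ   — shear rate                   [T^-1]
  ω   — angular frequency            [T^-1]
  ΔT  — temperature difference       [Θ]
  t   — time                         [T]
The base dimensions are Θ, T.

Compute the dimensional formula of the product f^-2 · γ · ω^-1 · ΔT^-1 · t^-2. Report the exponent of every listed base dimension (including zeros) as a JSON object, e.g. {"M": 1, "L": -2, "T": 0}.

Exponent matrix [Θ,T] × [f,γ,ω,ΔT,t]:
  Θ: [ 0  0  0  1  0]
  T: [-1 -1 -1  0  1]
  [Θ]: (-2)·0+(1)·0+(-1)·0+(-1)·1+(-2)·0 = -1
  [T]: (-2)·-1+(1)·-1+(-1)·-1+(-1)·0+(-2)·1 = 0
⇒ Θ^-1

{"Θ": -1, "T": 0}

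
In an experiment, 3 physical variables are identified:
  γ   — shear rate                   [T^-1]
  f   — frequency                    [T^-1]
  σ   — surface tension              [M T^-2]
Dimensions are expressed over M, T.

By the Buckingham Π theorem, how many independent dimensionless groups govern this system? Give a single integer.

1

Exponent matrix [M,T] × [γ,f,σ]:
  M: [ 0  0  1]
  T: [-1 -1 -2]
Row reduction gives pivot columns γ,σ; rank = 2
Π count = n − r = 3 − 2 = 1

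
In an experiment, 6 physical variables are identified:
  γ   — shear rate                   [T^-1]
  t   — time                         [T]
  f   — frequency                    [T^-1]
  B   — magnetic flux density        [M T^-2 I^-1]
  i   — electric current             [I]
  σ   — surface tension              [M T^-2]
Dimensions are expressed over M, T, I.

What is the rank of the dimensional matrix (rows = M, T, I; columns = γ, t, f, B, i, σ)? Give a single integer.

Write exponents as rows M,T,I / cols γ,t,f,B,i,σ:
  M: [ 0  0  0  1  0  1]
  T: [-1  1 -1 -2  0 -2]
  I: [ 0  0  0 -1  1  0]
Echelon form has 3 nonzero rows (pivots: γ,B,i)

3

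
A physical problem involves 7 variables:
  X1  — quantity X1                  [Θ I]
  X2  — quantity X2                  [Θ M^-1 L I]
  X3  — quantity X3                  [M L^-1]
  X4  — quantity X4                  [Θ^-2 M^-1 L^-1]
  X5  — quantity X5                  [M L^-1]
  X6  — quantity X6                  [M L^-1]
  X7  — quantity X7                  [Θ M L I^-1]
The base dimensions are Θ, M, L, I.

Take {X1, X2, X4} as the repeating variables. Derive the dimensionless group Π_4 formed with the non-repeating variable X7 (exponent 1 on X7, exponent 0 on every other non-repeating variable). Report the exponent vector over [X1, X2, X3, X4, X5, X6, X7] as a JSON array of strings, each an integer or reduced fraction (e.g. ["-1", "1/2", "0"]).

["1", "0", "0", "1", "0", "0", "1"]

Write exponents as rows Θ,M,L,I / cols X1,X2,X3,X4,X5,X6,X7:
  Θ: [ 1  1  0 -2  0  0  1]
  M: [ 0 -1  1 -1  1  1  1]
  L: [ 0  1 -1 -1 -1 -1  1]
  I: [ 1  1  0  0  0  0 -1]
RREF → pivots at {X1,X2,X4} ⇒ r = 3
Pivot set = {X1,X2,X4}, free = {X3,X5,X6,X7}
RREF:
  r0: [   1    0    1    0    1    1   -1]
  r1: [   0    1   -1    0   -1   -1    0]
  r2: [   0    0    0    1    0    0   -1]
  r3: [   0    0    0    0    0    0    0]
Fix exponent of X7 at 1, X3 at 0, X5 at 0, X6 at 0; solve each RREF row for its pivot's exponent:
  r0: exp(X1) + (-1)·1 = 0 ⇒ exp(X1) = 1
  r1: exp(X2) + (0)·1 = 0 ⇒ exp(X2) = 0
  r2: exp(X4) + (-1)·1 = 0 ⇒ exp(X4) = 1
Π_4 = X1 · X4 · X7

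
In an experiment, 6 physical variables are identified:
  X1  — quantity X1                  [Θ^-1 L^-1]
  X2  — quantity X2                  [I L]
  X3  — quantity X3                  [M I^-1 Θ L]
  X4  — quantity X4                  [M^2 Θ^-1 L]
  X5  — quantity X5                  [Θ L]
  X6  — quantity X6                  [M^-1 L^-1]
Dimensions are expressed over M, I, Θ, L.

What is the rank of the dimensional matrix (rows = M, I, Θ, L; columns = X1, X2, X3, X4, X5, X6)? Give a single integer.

3

Exponent matrix [M,I,Θ,L] × [X1,X2,X3,X4,X5,X6]:
  M: [ 0  0  1  2  0 -1]
  I: [ 0  1 -1  0  0  0]
  Θ: [-1  0  1 -1  1  0]
  L: [-1  1  1  1  1 -1]
RREF → pivots at {X1,X2,X3} ⇒ r = 3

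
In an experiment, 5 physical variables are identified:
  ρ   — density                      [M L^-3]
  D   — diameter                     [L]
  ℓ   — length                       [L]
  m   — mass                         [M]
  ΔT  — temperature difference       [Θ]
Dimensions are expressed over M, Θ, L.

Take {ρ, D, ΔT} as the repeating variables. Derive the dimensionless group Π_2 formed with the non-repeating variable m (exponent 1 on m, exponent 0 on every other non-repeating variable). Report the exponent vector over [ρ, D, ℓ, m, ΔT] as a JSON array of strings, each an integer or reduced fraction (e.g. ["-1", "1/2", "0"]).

Exponent matrix [M,Θ,L] × [ρ,D,ℓ,m,ΔT]:
  M: [ 1  0  0  1  0]
  Θ: [ 0  0  0  0  1]
  L: [-3  1  1  0  0]
RREF → pivots at {ρ,D,ΔT} ⇒ r = 3
Pivot set = {ρ,D,ΔT}, free = {ℓ,m}
RREF:
  r0: [   1    0    0    1    0]
  r1: [   0    1    1    3    0]
  r2: [   0    0    0    0    1]
Fix exponent of m at 1, ℓ at 0; solve each RREF row for its pivot's exponent:
  r0: exp(ρ) + (1)·1 = 0 ⇒ exp(ρ) = -1
  r1: exp(D) + (3)·1 = 0 ⇒ exp(D) = -3
  r2: exp(ΔT) + (0)·1 = 0 ⇒ exp(ΔT) = 0
Π_2 = ρ^-1 · D^-3 · m

["-1", "-3", "0", "1", "0"]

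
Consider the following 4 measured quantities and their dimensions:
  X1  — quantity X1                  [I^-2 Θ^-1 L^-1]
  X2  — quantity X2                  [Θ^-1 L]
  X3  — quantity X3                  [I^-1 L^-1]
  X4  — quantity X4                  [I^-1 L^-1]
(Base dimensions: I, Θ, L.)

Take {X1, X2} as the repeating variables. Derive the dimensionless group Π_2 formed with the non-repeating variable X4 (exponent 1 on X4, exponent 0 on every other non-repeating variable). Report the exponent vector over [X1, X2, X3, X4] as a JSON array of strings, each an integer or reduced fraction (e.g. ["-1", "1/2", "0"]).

["-1/2", "1/2", "0", "1"]

Exponent matrix [I,Θ,L] × [X1,X2,X3,X4]:
  I: [-2  0 -1 -1]
  Θ: [-1 -1  0  0]
  L: [-1  1 -1 -1]
Row reduction gives pivot columns X1,X2; rank = 2
Pivot set = {X1,X2}, free = {X3,X4}
RREF:
  r0: [   1    0  1/2  1/2]
  r1: [   0    1 -1/2 -1/2]
  r2: [   0    0    0    0]
Fix exponent of X4 at 1, X3 at 0; solve each RREF row for its pivot's exponent:
  r0: exp(X1) + (1/2)·1 = 0 ⇒ exp(X1) = -1/2
  r1: exp(X2) + (-1/2)·1 = 0 ⇒ exp(X2) = 1/2
Π_2 = X1^(-1/2) · X2^(1/2) · X4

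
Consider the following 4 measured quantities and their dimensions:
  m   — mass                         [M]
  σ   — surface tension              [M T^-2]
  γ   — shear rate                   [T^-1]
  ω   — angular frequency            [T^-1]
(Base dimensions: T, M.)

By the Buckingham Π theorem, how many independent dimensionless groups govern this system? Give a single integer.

2

Exponent matrix [T,M] × [m,σ,γ,ω]:
  T: [ 0 -2 -1 -1]
  M: [ 1  1  0  0]
RREF → pivots at {m,σ} ⇒ r = 2
4 vars − rank 2 = 2 Π groups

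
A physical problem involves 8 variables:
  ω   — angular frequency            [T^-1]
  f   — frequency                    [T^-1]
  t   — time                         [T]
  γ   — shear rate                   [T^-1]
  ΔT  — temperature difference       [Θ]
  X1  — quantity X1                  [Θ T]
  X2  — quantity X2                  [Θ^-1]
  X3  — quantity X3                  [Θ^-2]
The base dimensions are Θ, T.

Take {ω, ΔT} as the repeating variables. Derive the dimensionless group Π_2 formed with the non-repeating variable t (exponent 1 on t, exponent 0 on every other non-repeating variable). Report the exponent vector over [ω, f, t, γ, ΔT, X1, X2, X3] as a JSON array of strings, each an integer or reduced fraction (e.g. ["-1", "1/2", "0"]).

["1", "0", "1", "0", "0", "0", "0", "0"]

Dimensional matrix (Θ×T by ω×f×t×γ×ΔT×X1×X2×X3):
  Θ: [ 0  0  0  0  1  1 -1 -2]
  T: [-1 -1  1 -1  0  1  0  0]
Row reduction gives pivot columns ω,ΔT; rank = 2
Pivot set = {ω,ΔT}, free = {f,t,γ,X1,X2,X3}
RREF:
  r0: [   1    1   -1    1    0   -1    0    0]
  r1: [   0    0    0    0    1    1   -1   -2]
Fix exponent of t at 1, f at 0, γ at 0, X1 at 0, X2 at 0, X3 at 0; solve each RREF row for its pivot's exponent:
  r0: exp(ω) + (-1)·1 = 0 ⇒ exp(ω) = 1
  r1: exp(ΔT) + (0)·1 = 0 ⇒ exp(ΔT) = 0
Π_2 = ω · t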